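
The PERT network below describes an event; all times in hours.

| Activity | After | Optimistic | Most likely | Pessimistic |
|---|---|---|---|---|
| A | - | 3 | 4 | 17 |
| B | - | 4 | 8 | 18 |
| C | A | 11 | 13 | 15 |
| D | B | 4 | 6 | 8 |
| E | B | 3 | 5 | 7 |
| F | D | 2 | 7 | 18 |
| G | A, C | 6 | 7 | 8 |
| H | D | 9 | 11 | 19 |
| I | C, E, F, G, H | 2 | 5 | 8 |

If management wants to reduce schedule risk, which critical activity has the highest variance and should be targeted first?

B

te_A = (3 + 4·4 + 17)/6 = 36/6 = 6; σ²_A = ((17−3)/6)² = 5.444
te_B = (4 + 4·8 + 18)/6 = 54/6 = 9; σ²_B = ((18−4)/6)² = 5.444
te_C = (11 + 4·13 + 15)/6 = 78/6 = 13; σ²_C = ((15−11)/6)² = 0.444
te_D = (4 + 4·6 + 8)/6 = 36/6 = 6; σ²_D = ((8−4)/6)² = 0.444
te_E = (3 + 4·5 + 7)/6 = 30/6 = 5; σ²_E = ((7−3)/6)² = 0.444
te_F = (2 + 4·7 + 18)/6 = 48/6 = 8; σ²_F = ((18−2)/6)² = 7.111
te_G = (6 + 4·7 + 8)/6 = 42/6 = 7; σ²_G = ((8−6)/6)² = 0.111
te_H = (9 + 4·11 + 19)/6 = 72/6 = 12; σ²_H = ((19−9)/6)² = 2.778
te_I = (2 + 4·5 + 8)/6 = 30/6 = 5; σ²_I = ((8−2)/6)² = 1.000

Forward pass:
ES_A = 0; EF_A = 6
ES_B = 0; EF_B = 9
ES_C = 6; EF_C = 6+13 = 19
ES_D = 9; EF_D = 9+6 = 15
ES_E = 9; EF_E = 9+5 = 14
ES_F = 15; EF_F = 15+8 = 23
ES_G = max(EF_A=6, EF_C=19) = 19; EF_G = 19+7 = 26
ES_H = 15; EF_H = 15+12 = 27
ES_I = max(EF_C=19, EF_E=14, EF_F=23, EF_G=26, EF_H=27) = 27; EF_I = 27+5 = 32
Expected project duration μ = 32 hours. Critical path: B → D → H → I.

Variances on critical path: σ²_B=5.444, σ²_D=0.444, σ²_H=2.778, σ²_I=1.000.
Largest is σ²_B = 5.444.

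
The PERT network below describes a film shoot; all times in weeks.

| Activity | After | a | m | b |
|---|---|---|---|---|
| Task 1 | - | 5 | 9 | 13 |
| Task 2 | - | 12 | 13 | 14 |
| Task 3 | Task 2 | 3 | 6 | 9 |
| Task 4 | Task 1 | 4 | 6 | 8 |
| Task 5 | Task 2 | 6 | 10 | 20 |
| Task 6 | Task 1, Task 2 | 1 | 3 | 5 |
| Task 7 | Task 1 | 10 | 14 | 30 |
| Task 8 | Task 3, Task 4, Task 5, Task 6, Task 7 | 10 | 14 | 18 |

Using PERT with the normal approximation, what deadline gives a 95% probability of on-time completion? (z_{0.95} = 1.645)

45.3 weeks

te_Task 1 = (5 + 4·9 + 13)/6 = 54/6 = 9; σ²_Task 1 = ((13−5)/6)² = 1.778
te_Task 2 = (12 + 4·13 + 14)/6 = 78/6 = 13; σ²_Task 2 = ((14−12)/6)² = 0.111
te_Task 3 = (3 + 4·6 + 9)/6 = 36/6 = 6; σ²_Task 3 = ((9−3)/6)² = 1.000
te_Task 4 = (4 + 4·6 + 8)/6 = 36/6 = 6; σ²_Task 4 = ((8−4)/6)² = 0.444
te_Task 5 = (6 + 4·10 + 20)/6 = 66/6 = 11; σ²_Task 5 = ((20−6)/6)² = 5.444
te_Task 6 = (1 + 4·3 + 5)/6 = 18/6 = 3; σ²_Task 6 = ((5−1)/6)² = 0.444
te_Task 7 = (10 + 4·14 + 30)/6 = 96/6 = 16; σ²_Task 7 = ((30−10)/6)² = 11.111
te_Task 8 = (10 + 4·14 + 18)/6 = 84/6 = 14; σ²_Task 8 = ((18−10)/6)² = 1.778

Forward pass:
ES_Task 1 = 0; EF_Task 1 = 9
ES_Task 2 = 0; EF_Task 2 = 13
ES_Task 3 = 13; EF_Task 3 = 13+6 = 19
ES_Task 4 = 9; EF_Task 4 = 9+6 = 15
ES_Task 5 = 13; EF_Task 5 = 13+11 = 24
ES_Task 6 = max(EF_Task 1=9, EF_Task 2=13) = 13; EF_Task 6 = 13+3 = 16
ES_Task 7 = 9; EF_Task 7 = 9+16 = 25
ES_Task 8 = max(EF_Task 3=19, EF_Task 4=15, EF_Task 5=24, EF_Task 6=16, EF_Task 7=25) = 25; EF_Task 8 = 25+14 = 39
Expected project duration μ = 39 weeks. Critical path: Task 1 → Task 7 → Task 8.

Variance along critical path = 1.778 + 11.111 + 1.778 = 14.667; σ = 3.830 weeks.
D = μ + z·σ = 39 + 1.645·3.830 = 45.3 weeks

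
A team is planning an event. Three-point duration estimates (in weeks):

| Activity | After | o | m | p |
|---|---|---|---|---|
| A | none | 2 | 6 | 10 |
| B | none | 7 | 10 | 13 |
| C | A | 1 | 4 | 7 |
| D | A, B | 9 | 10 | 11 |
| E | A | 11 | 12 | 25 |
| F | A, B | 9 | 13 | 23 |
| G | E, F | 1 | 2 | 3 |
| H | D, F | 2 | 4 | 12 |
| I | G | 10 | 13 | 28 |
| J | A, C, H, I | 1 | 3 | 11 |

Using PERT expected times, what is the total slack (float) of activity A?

4 weeks

te_A = (2 + 4·6 + 10)/6 = 36/6 = 6
te_B = (7 + 4·10 + 13)/6 = 60/6 = 10
te_C = (1 + 4·4 + 7)/6 = 24/6 = 4
te_D = (9 + 4·10 + 11)/6 = 60/6 = 10
te_E = (11 + 4·12 + 25)/6 = 84/6 = 14
te_F = (9 + 4·13 + 23)/6 = 84/6 = 14
te_G = (1 + 4·2 + 3)/6 = 12/6 = 2
te_H = (2 + 4·4 + 12)/6 = 30/6 = 5
te_I = (10 + 4·13 + 28)/6 = 90/6 = 15
te_J = (1 + 4·3 + 11)/6 = 24/6 = 4

Forward pass:
ES_A = 0; EF_A = 6
ES_B = 0; EF_B = 10
ES_C = 6; EF_C = 6+4 = 10
ES_D = max(EF_A=6, EF_B=10) = 10; EF_D = 10+10 = 20
ES_E = 6; EF_E = 6+14 = 20
ES_F = max(EF_A=6, EF_B=10) = 10; EF_F = 10+14 = 24
ES_G = max(EF_E=20, EF_F=24) = 24; EF_G = 24+2 = 26
ES_H = max(EF_D=20, EF_F=24) = 24; EF_H = 24+5 = 29
ES_I = 26; EF_I = 26+15 = 41
ES_J = max(EF_A=6, EF_C=10, EF_H=29, EF_I=41) = 41; EF_J = 41+4 = 45
Expected project duration μ = 45 weeks. Critical path: B → F → G → I → J.

Backward pass:
LF_J = 45; LS_J = 45−4 = 41
LF_I = LS_J = 41; LS_I = 41−15 = 26
LF_H = LS_J = 41; LS_H = 41−5 = 36
LF_G = LS_I = 26; LS_G = 26−2 = 24
LF_F = min(LS_G=24, LS_H=36) = 24; LS_F = 24−14 = 10
LF_E = LS_G = 24; LS_E = 24−14 = 10
LF_D = LS_H = 36; LS_D = 36−10 = 26
LF_C = LS_J = 41; LS_C = 41−4 = 37
LF_B = min(LS_D=26, LS_F=10) = 10; LS_B = 10−10 = 0
LF_A = min(LS_C=37, LS_D=26, LS_E=10, LS_F=10, LS_J=41) = 10; LS_A = 10−6 = 4
Slack_A = LS_A − ES_A = 4 − 0 = 4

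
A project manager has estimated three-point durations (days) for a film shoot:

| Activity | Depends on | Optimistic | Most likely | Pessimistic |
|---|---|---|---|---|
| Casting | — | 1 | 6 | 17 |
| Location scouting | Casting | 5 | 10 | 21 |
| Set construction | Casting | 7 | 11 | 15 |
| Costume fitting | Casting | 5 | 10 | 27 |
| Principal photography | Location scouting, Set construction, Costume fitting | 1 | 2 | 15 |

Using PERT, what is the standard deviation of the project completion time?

te_Casting = (1 + 4·6 + 17)/6 = 42/6 = 7; σ²_Casting = ((17−1)/6)² = 7.111
te_Location scouting = (5 + 4·10 + 21)/6 = 66/6 = 11; σ²_Location scouting = ((21−5)/6)² = 7.111
te_Set construction = (7 + 4·11 + 15)/6 = 66/6 = 11; σ²_Set construction = ((15−7)/6)² = 1.778
te_Costume fitting = (5 + 4·10 + 27)/6 = 72/6 = 12; σ²_Costume fitting = ((27−5)/6)² = 13.444
te_Principal photography = (1 + 4·2 + 15)/6 = 24/6 = 4; σ²_Principal photography = ((15−1)/6)² = 5.444

Forward pass:
ES_Casting = 0; EF_Casting = 7
ES_Location scouting = 7; EF_Location scouting = 7+11 = 18
ES_Set construction = 7; EF_Set construction = 7+11 = 18
ES_Costume fitting = 7; EF_Costume fitting = 7+12 = 19
ES_Principal photography = max(EF_Location scouting=18, EF_Set construction=18, EF_Costume fitting=19) = 19; EF_Principal photography = 19+4 = 23
Expected project duration μ = 23 days. Critical path: Casting → Costume fitting → Principal photography.

Variance along critical path = 7.111 + 13.444 + 5.444 = 26.000
σ = √26.000 = 5.099 days

5.10 days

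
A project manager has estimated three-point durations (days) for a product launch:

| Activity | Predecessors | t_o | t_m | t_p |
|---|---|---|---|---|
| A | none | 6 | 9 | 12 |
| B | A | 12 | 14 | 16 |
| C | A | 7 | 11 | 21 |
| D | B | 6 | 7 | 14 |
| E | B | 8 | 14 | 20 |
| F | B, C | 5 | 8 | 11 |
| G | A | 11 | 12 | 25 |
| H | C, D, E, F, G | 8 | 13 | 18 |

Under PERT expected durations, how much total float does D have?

6 days

te_A = (6 + 4·9 + 12)/6 = 54/6 = 9
te_B = (12 + 4·14 + 16)/6 = 84/6 = 14
te_C = (7 + 4·11 + 21)/6 = 72/6 = 12
te_D = (6 + 4·7 + 14)/6 = 48/6 = 8
te_E = (8 + 4·14 + 20)/6 = 84/6 = 14
te_F = (5 + 4·8 + 11)/6 = 48/6 = 8
te_G = (11 + 4·12 + 25)/6 = 84/6 = 14
te_H = (8 + 4·13 + 18)/6 = 78/6 = 13

Forward pass:
ES_A = 0; EF_A = 9
ES_B = 9; EF_B = 9+14 = 23
ES_C = 9; EF_C = 9+12 = 21
ES_D = 23; EF_D = 23+8 = 31
ES_E = 23; EF_E = 23+14 = 37
ES_F = max(EF_B=23, EF_C=21) = 23; EF_F = 23+8 = 31
ES_G = 9; EF_G = 9+14 = 23
ES_H = max(EF_C=21, EF_D=31, EF_E=37, EF_F=31, EF_G=23) = 37; EF_H = 37+13 = 50
Expected project duration μ = 50 days. Critical path: A → B → E → H.

Backward pass:
LF_H = 50; LS_H = 50−13 = 37
LF_G = LS_H = 37; LS_G = 37−14 = 23
LF_F = LS_H = 37; LS_F = 37−8 = 29
LF_E = LS_H = 37; LS_E = 37−14 = 23
LF_D = LS_H = 37; LS_D = 37−8 = 29
LF_C = min(LS_F=29, LS_H=37) = 29; LS_C = 29−12 = 17
LF_B = min(LS_D=29, LS_E=23, LS_F=29) = 23; LS_B = 23−14 = 9
LF_A = min(LS_B=9, LS_C=17, LS_G=23) = 9; LS_A = 9−9 = 0
Slack_D = LS_D − ES_D = 29 − 23 = 6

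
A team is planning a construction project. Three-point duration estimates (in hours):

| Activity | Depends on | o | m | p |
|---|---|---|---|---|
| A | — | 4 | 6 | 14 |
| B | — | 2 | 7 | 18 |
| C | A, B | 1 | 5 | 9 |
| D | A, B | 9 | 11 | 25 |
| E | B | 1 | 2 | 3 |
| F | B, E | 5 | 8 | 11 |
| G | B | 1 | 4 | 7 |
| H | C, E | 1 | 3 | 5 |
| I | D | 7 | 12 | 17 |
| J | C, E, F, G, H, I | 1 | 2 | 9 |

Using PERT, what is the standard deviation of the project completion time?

te_A = (4 + 4·6 + 14)/6 = 42/6 = 7; σ²_A = ((14−4)/6)² = 2.778
te_B = (2 + 4·7 + 18)/6 = 48/6 = 8; σ²_B = ((18−2)/6)² = 7.111
te_C = (1 + 4·5 + 9)/6 = 30/6 = 5; σ²_C = ((9−1)/6)² = 1.778
te_D = (9 + 4·11 + 25)/6 = 78/6 = 13; σ²_D = ((25−9)/6)² = 7.111
te_E = (1 + 4·2 + 3)/6 = 12/6 = 2; σ²_E = ((3−1)/6)² = 0.111
te_F = (5 + 4·8 + 11)/6 = 48/6 = 8; σ²_F = ((11−5)/6)² = 1.000
te_G = (1 + 4·4 + 7)/6 = 24/6 = 4; σ²_G = ((7−1)/6)² = 1.000
te_H = (1 + 4·3 + 5)/6 = 18/6 = 3; σ²_H = ((5−1)/6)² = 0.444
te_I = (7 + 4·12 + 17)/6 = 72/6 = 12; σ²_I = ((17−7)/6)² = 2.778
te_J = (1 + 4·2 + 9)/6 = 18/6 = 3; σ²_J = ((9−1)/6)² = 1.778

Forward pass:
ES_A = 0; EF_A = 7
ES_B = 0; EF_B = 8
ES_C = max(EF_A=7, EF_B=8) = 8; EF_C = 8+5 = 13
ES_D = max(EF_A=7, EF_B=8) = 8; EF_D = 8+13 = 21
ES_E = 8; EF_E = 8+2 = 10
ES_F = max(EF_B=8, EF_E=10) = 10; EF_F = 10+8 = 18
ES_G = 8; EF_G = 8+4 = 12
ES_H = max(EF_C=13, EF_E=10) = 13; EF_H = 13+3 = 16
ES_I = 21; EF_I = 21+12 = 33
ES_J = max(EF_C=13, EF_E=10, EF_F=18, EF_G=12, EF_H=16, EF_I=33) = 33; EF_J = 33+3 = 36
Expected project duration μ = 36 hours. Critical path: B → D → I → J.

Variance along critical path = 7.111 + 7.111 + 2.778 + 1.778 = 18.778
σ = √18.778 = 4.333 hours

4.33 hours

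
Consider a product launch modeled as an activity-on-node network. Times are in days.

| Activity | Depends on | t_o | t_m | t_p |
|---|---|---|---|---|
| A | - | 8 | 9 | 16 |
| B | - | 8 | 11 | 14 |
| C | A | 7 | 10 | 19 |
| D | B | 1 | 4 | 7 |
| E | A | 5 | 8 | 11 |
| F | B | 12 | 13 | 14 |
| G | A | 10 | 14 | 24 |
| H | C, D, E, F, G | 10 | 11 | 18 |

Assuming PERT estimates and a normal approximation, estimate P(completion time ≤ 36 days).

0.369

te_A = (8 + 4·9 + 16)/6 = 60/6 = 10; σ²_A = ((16−8)/6)² = 1.778
te_B = (8 + 4·11 + 14)/6 = 66/6 = 11; σ²_B = ((14−8)/6)² = 1.000
te_C = (7 + 4·10 + 19)/6 = 66/6 = 11; σ²_C = ((19−7)/6)² = 4.000
te_D = (1 + 4·4 + 7)/6 = 24/6 = 4; σ²_D = ((7−1)/6)² = 1.000
te_E = (5 + 4·8 + 11)/6 = 48/6 = 8; σ²_E = ((11−5)/6)² = 1.000
te_F = (12 + 4·13 + 14)/6 = 78/6 = 13; σ²_F = ((14−12)/6)² = 0.111
te_G = (10 + 4·14 + 24)/6 = 90/6 = 15; σ²_G = ((24−10)/6)² = 5.444
te_H = (10 + 4·11 + 18)/6 = 72/6 = 12; σ²_H = ((18−10)/6)² = 1.778

Forward pass:
ES_A = 0; EF_A = 10
ES_B = 0; EF_B = 11
ES_C = 10; EF_C = 10+11 = 21
ES_D = 11; EF_D = 11+4 = 15
ES_E = 10; EF_E = 10+8 = 18
ES_F = 11; EF_F = 11+13 = 24
ES_G = 10; EF_G = 10+15 = 25
ES_H = max(EF_C=21, EF_D=15, EF_E=18, EF_F=24, EF_G=25) = 25; EF_H = 25+12 = 37
Expected project duration μ = 37 days. Critical path: A → G → H.

Variance along critical path = 1.778 + 5.444 + 1.778 = 9.000; σ = √9.000 = 3.000 days.
Z = (36 − 37) / 3.000 = -0.333
P(T ≤ 36) = Φ(-0.333) ≈ 0.369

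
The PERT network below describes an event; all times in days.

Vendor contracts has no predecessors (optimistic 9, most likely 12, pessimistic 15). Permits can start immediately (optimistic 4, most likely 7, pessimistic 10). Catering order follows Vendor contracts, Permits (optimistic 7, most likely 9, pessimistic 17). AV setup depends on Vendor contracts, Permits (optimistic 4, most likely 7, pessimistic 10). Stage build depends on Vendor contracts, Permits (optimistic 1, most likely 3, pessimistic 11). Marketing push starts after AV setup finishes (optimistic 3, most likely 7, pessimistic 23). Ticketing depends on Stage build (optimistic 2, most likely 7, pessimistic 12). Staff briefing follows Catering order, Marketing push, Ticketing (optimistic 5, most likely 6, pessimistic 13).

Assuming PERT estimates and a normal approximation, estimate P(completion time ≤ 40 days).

te_Vendor contracts = (9 + 4·12 + 15)/6 = 72/6 = 12; σ²_Vendor contracts = ((15−9)/6)² = 1.000
te_Permits = (4 + 4·7 + 10)/6 = 42/6 = 7; σ²_Permits = ((10−4)/6)² = 1.000
te_Catering order = (7 + 4·9 + 17)/6 = 60/6 = 10; σ²_Catering order = ((17−7)/6)² = 2.778
te_AV setup = (4 + 4·7 + 10)/6 = 42/6 = 7; σ²_AV setup = ((10−4)/6)² = 1.000
te_Stage build = (1 + 4·3 + 11)/6 = 24/6 = 4; σ²_Stage build = ((11−1)/6)² = 2.778
te_Marketing push = (3 + 4·7 + 23)/6 = 54/6 = 9; σ²_Marketing push = ((23−3)/6)² = 11.111
te_Ticketing = (2 + 4·7 + 12)/6 = 42/6 = 7; σ²_Ticketing = ((12−2)/6)² = 2.778
te_Staff briefing = (5 + 4·6 + 13)/6 = 42/6 = 7; σ²_Staff briefing = ((13−5)/6)² = 1.778

Forward pass:
ES_Vendor contracts = 0; EF_Vendor contracts = 12
ES_Permits = 0; EF_Permits = 7
ES_Catering order = max(EF_Vendor contracts=12, EF_Permits=7) = 12; EF_Catering order = 12+10 = 22
ES_AV setup = max(EF_Vendor contracts=12, EF_Permits=7) = 12; EF_AV setup = 12+7 = 19
ES_Stage build = max(EF_Vendor contracts=12, EF_Permits=7) = 12; EF_Stage build = 12+4 = 16
ES_Marketing push = 19; EF_Marketing push = 19+9 = 28
ES_Ticketing = 16; EF_Ticketing = 16+7 = 23
ES_Staff briefing = max(EF_Catering order=22, EF_Marketing push=28, EF_Ticketing=23) = 28; EF_Staff briefing = 28+7 = 35
Expected project duration μ = 35 days. Critical path: Vendor contracts → AV setup → Marketing push → Staff briefing.

Variance along critical path = 1.000 + 1.000 + 11.111 + 1.778 = 14.889; σ = √14.889 = 3.859 days.
Z = (40 − 35) / 3.859 = 1.296
P(T ≤ 40) = Φ(1.296) ≈ 0.902

0.902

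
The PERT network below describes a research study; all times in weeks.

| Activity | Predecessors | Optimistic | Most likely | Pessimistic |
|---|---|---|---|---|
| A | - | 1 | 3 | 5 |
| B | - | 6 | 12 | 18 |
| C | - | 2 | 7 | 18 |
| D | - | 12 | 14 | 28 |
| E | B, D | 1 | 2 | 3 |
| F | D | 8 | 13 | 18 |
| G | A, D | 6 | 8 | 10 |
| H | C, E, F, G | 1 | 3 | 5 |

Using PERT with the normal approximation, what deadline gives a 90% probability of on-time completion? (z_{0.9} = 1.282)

36.1 weeks

te_A = (1 + 4·3 + 5)/6 = 18/6 = 3; σ²_A = ((5−1)/6)² = 0.444
te_B = (6 + 4·12 + 18)/6 = 72/6 = 12; σ²_B = ((18−6)/6)² = 4.000
te_C = (2 + 4·7 + 18)/6 = 48/6 = 8; σ²_C = ((18−2)/6)² = 7.111
te_D = (12 + 4·14 + 28)/6 = 96/6 = 16; σ²_D = ((28−12)/6)² = 7.111
te_E = (1 + 4·2 + 3)/6 = 12/6 = 2; σ²_E = ((3−1)/6)² = 0.111
te_F = (8 + 4·13 + 18)/6 = 78/6 = 13; σ²_F = ((18−8)/6)² = 2.778
te_G = (6 + 4·8 + 10)/6 = 48/6 = 8; σ²_G = ((10−6)/6)² = 0.444
te_H = (1 + 4·3 + 5)/6 = 18/6 = 3; σ²_H = ((5−1)/6)² = 0.444

Forward pass:
ES_A = 0; EF_A = 3
ES_B = 0; EF_B = 12
ES_C = 0; EF_C = 8
ES_D = 0; EF_D = 16
ES_E = max(EF_B=12, EF_D=16) = 16; EF_E = 16+2 = 18
ES_F = 16; EF_F = 16+13 = 29
ES_G = max(EF_A=3, EF_D=16) = 16; EF_G = 16+8 = 24
ES_H = max(EF_C=8, EF_E=18, EF_F=29, EF_G=24) = 29; EF_H = 29+3 = 32
Expected project duration μ = 32 weeks. Critical path: D → F → H.

Variance along critical path = 7.111 + 2.778 + 0.444 = 10.333; σ = 3.215 weeks.
D = μ + z·σ = 32 + 1.282·3.215 = 36.1 weeks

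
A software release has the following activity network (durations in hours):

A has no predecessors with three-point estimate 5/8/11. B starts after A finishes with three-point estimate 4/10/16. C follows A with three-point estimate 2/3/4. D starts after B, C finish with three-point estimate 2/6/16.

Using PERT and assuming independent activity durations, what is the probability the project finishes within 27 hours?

0.732

te_A = (5 + 4·8 + 11)/6 = 48/6 = 8; σ²_A = ((11−5)/6)² = 1.000
te_B = (4 + 4·10 + 16)/6 = 60/6 = 10; σ²_B = ((16−4)/6)² = 4.000
te_C = (2 + 4·3 + 4)/6 = 18/6 = 3; σ²_C = ((4−2)/6)² = 0.111
te_D = (2 + 4·6 + 16)/6 = 42/6 = 7; σ²_D = ((16−2)/6)² = 5.444

Forward pass:
ES_A = 0; EF_A = 8
ES_B = 8; EF_B = 8+10 = 18
ES_C = 8; EF_C = 8+3 = 11
ES_D = max(EF_B=18, EF_C=11) = 18; EF_D = 18+7 = 25
Expected project duration μ = 25 hours. Critical path: A → B → D.

Variance along critical path = 1.000 + 4.000 + 5.444 = 10.444; σ = √10.444 = 3.232 hours.
Z = (27 − 25) / 3.232 = 0.619
P(T ≤ 27) = Φ(0.619) ≈ 0.732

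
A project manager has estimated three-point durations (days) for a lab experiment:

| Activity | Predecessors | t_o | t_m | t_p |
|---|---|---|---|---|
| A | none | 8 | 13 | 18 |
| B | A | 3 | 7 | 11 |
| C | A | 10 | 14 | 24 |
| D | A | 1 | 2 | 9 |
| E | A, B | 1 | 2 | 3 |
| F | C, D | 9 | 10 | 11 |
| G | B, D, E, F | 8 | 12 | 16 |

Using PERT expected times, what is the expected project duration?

50 days

te_A = (8 + 4·13 + 18)/6 = 78/6 = 13
te_B = (3 + 4·7 + 11)/6 = 42/6 = 7
te_C = (10 + 4·14 + 24)/6 = 90/6 = 15
te_D = (1 + 4·2 + 9)/6 = 18/6 = 3
te_E = (1 + 4·2 + 3)/6 = 12/6 = 2
te_F = (9 + 4·10 + 11)/6 = 60/6 = 10
te_G = (8 + 4·12 + 16)/6 = 72/6 = 12

Forward pass:
ES_A = 0; EF_A = 13
ES_B = 13; EF_B = 13+7 = 20
ES_C = 13; EF_C = 13+15 = 28
ES_D = 13; EF_D = 13+3 = 16
ES_E = max(EF_A=13, EF_B=20) = 20; EF_E = 20+2 = 22
ES_F = max(EF_C=28, EF_D=16) = 28; EF_F = 28+10 = 38
ES_G = max(EF_B=20, EF_D=16, EF_E=22, EF_F=38) = 38; EF_G = 38+12 = 50
Expected project duration μ = 50 days. Critical path: A → C → F → G.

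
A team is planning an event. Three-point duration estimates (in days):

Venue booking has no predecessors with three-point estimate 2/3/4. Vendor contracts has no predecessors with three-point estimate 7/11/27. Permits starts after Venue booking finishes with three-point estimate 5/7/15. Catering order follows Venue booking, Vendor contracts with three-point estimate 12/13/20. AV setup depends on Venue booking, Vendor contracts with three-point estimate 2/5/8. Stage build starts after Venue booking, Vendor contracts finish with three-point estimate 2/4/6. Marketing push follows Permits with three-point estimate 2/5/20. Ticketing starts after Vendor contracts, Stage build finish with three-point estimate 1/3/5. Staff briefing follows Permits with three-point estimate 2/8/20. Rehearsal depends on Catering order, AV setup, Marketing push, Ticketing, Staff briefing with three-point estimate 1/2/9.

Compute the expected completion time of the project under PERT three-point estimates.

te_Venue booking = (2 + 4·3 + 4)/6 = 18/6 = 3
te_Vendor contracts = (7 + 4·11 + 27)/6 = 78/6 = 13
te_Permits = (5 + 4·7 + 15)/6 = 48/6 = 8
te_Catering order = (12 + 4·13 + 20)/6 = 84/6 = 14
te_AV setup = (2 + 4·5 + 8)/6 = 30/6 = 5
te_Stage build = (2 + 4·4 + 6)/6 = 24/6 = 4
te_Marketing push = (2 + 4·5 + 20)/6 = 42/6 = 7
te_Ticketing = (1 + 4·3 + 5)/6 = 18/6 = 3
te_Staff briefing = (2 + 4·8 + 20)/6 = 54/6 = 9
te_Rehearsal = (1 + 4·2 + 9)/6 = 18/6 = 3

Forward pass:
ES_Venue booking = 0; EF_Venue booking = 3
ES_Vendor contracts = 0; EF_Vendor contracts = 13
ES_Permits = 3; EF_Permits = 3+8 = 11
ES_Catering order = max(EF_Venue booking=3, EF_Vendor contracts=13) = 13; EF_Catering order = 13+14 = 27
ES_AV setup = max(EF_Venue booking=3, EF_Vendor contracts=13) = 13; EF_AV setup = 13+5 = 18
ES_Stage build = max(EF_Venue booking=3, EF_Vendor contracts=13) = 13; EF_Stage build = 13+4 = 17
ES_Marketing push = 11; EF_Marketing push = 11+7 = 18
ES_Ticketing = max(EF_Vendor contracts=13, EF_Stage build=17) = 17; EF_Ticketing = 17+3 = 20
ES_Staff briefing = 11; EF_Staff briefing = 11+9 = 20
ES_Rehearsal = max(EF_Catering order=27, EF_AV setup=18, EF_Marketing push=18, EF_Ticketing=20, EF_Staff briefing=20) = 27; EF_Rehearsal = 27+3 = 30
Expected project duration μ = 30 days. Critical path: Vendor contracts → Catering order → Rehearsal.

30 days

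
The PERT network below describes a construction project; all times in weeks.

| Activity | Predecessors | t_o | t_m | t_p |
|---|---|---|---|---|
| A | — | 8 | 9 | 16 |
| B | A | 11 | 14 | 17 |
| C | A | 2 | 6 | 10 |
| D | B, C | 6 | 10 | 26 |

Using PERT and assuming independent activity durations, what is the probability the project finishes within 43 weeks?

te_A = (8 + 4·9 + 16)/6 = 60/6 = 10; σ²_A = ((16−8)/6)² = 1.778
te_B = (11 + 4·14 + 17)/6 = 84/6 = 14; σ²_B = ((17−11)/6)² = 1.000
te_C = (2 + 4·6 + 10)/6 = 36/6 = 6; σ²_C = ((10−2)/6)² = 1.778
te_D = (6 + 4·10 + 26)/6 = 72/6 = 12; σ²_D = ((26−6)/6)² = 11.111

Forward pass:
ES_A = 0; EF_A = 10
ES_B = 10; EF_B = 10+14 = 24
ES_C = 10; EF_C = 10+6 = 16
ES_D = max(EF_B=24, EF_C=16) = 24; EF_D = 24+12 = 36
Expected project duration μ = 36 weeks. Critical path: A → B → D.

Variance along critical path = 1.778 + 1.000 + 11.111 = 13.889; σ = √13.889 = 3.727 weeks.
Z = (43 − 36) / 3.727 = 1.878
P(T ≤ 43) = Φ(1.878) ≈ 0.970

0.970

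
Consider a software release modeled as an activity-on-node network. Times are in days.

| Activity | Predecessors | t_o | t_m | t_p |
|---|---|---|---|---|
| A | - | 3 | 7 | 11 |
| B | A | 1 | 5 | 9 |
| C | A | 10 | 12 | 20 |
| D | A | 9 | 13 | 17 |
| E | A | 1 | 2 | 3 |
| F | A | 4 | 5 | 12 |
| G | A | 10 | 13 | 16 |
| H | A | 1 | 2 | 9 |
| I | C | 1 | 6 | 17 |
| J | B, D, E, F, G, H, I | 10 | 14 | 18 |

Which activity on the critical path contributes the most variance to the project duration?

I

te_A = (3 + 4·7 + 11)/6 = 42/6 = 7; σ²_A = ((11−3)/6)² = 1.778
te_B = (1 + 4·5 + 9)/6 = 30/6 = 5; σ²_B = ((9−1)/6)² = 1.778
te_C = (10 + 4·12 + 20)/6 = 78/6 = 13; σ²_C = ((20−10)/6)² = 2.778
te_D = (9 + 4·13 + 17)/6 = 78/6 = 13; σ²_D = ((17−9)/6)² = 1.778
te_E = (1 + 4·2 + 3)/6 = 12/6 = 2; σ²_E = ((3−1)/6)² = 0.111
te_F = (4 + 4·5 + 12)/6 = 36/6 = 6; σ²_F = ((12−4)/6)² = 1.778
te_G = (10 + 4·13 + 16)/6 = 78/6 = 13; σ²_G = ((16−10)/6)² = 1.000
te_H = (1 + 4·2 + 9)/6 = 18/6 = 3; σ²_H = ((9−1)/6)² = 1.778
te_I = (1 + 4·6 + 17)/6 = 42/6 = 7; σ²_I = ((17−1)/6)² = 7.111
te_J = (10 + 4·14 + 18)/6 = 84/6 = 14; σ²_J = ((18−10)/6)² = 1.778

Forward pass:
ES_A = 0; EF_A = 7
ES_B = 7; EF_B = 7+5 = 12
ES_C = 7; EF_C = 7+13 = 20
ES_D = 7; EF_D = 7+13 = 20
ES_E = 7; EF_E = 7+2 = 9
ES_F = 7; EF_F = 7+6 = 13
ES_G = 7; EF_G = 7+13 = 20
ES_H = 7; EF_H = 7+3 = 10
ES_I = 20; EF_I = 20+7 = 27
ES_J = max(EF_B=12, EF_D=20, EF_E=9, EF_F=13, EF_G=20, EF_H=10, EF_I=27) = 27; EF_J = 27+14 = 41
Expected project duration μ = 41 days. Critical path: A → C → I → J.

Variances on critical path: σ²_A=1.778, σ²_C=2.778, σ²_I=7.111, σ²_J=1.778.
Largest is σ²_I = 7.111.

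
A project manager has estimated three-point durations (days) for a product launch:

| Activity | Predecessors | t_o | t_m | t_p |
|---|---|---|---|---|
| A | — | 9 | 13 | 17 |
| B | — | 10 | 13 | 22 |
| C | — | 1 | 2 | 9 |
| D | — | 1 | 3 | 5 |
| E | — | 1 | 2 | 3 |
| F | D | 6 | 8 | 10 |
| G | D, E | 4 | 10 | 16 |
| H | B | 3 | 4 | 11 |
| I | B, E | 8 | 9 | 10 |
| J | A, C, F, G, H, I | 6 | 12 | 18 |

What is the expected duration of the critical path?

te_A = (9 + 4·13 + 17)/6 = 78/6 = 13
te_B = (10 + 4·13 + 22)/6 = 84/6 = 14
te_C = (1 + 4·2 + 9)/6 = 18/6 = 3
te_D = (1 + 4·3 + 5)/6 = 18/6 = 3
te_E = (1 + 4·2 + 3)/6 = 12/6 = 2
te_F = (6 + 4·8 + 10)/6 = 48/6 = 8
te_G = (4 + 4·10 + 16)/6 = 60/6 = 10
te_H = (3 + 4·4 + 11)/6 = 30/6 = 5
te_I = (8 + 4·9 + 10)/6 = 54/6 = 9
te_J = (6 + 4·12 + 18)/6 = 72/6 = 12

Forward pass:
ES_A = 0; EF_A = 13
ES_B = 0; EF_B = 14
ES_C = 0; EF_C = 3
ES_D = 0; EF_D = 3
ES_E = 0; EF_E = 2
ES_F = 3; EF_F = 3+8 = 11
ES_G = max(EF_D=3, EF_E=2) = 3; EF_G = 3+10 = 13
ES_H = 14; EF_H = 14+5 = 19
ES_I = max(EF_B=14, EF_E=2) = 14; EF_I = 14+9 = 23
ES_J = max(EF_A=13, EF_C=3, EF_F=11, EF_G=13, EF_H=19, EF_I=23) = 23; EF_J = 23+12 = 35
Expected project duration μ = 35 days. Critical path: B → I → J.

35 days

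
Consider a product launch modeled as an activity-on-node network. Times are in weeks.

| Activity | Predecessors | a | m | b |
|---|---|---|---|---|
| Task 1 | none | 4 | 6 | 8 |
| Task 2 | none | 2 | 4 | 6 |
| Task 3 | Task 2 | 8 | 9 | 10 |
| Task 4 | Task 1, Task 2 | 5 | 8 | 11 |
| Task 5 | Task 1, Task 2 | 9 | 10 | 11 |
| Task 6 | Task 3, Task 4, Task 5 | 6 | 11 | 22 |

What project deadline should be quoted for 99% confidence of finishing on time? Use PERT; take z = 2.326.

34.4 weeks

te_Task 1 = (4 + 4·6 + 8)/6 = 36/6 = 6; σ²_Task 1 = ((8−4)/6)² = 0.444
te_Task 2 = (2 + 4·4 + 6)/6 = 24/6 = 4; σ²_Task 2 = ((6−2)/6)² = 0.444
te_Task 3 = (8 + 4·9 + 10)/6 = 54/6 = 9; σ²_Task 3 = ((10−8)/6)² = 0.111
te_Task 4 = (5 + 4·8 + 11)/6 = 48/6 = 8; σ²_Task 4 = ((11−5)/6)² = 1.000
te_Task 5 = (9 + 4·10 + 11)/6 = 60/6 = 10; σ²_Task 5 = ((11−9)/6)² = 0.111
te_Task 6 = (6 + 4·11 + 22)/6 = 72/6 = 12; σ²_Task 6 = ((22−6)/6)² = 7.111

Forward pass:
ES_Task 1 = 0; EF_Task 1 = 6
ES_Task 2 = 0; EF_Task 2 = 4
ES_Task 3 = 4; EF_Task 3 = 4+9 = 13
ES_Task 4 = max(EF_Task 1=6, EF_Task 2=4) = 6; EF_Task 4 = 6+8 = 14
ES_Task 5 = max(EF_Task 1=6, EF_Task 2=4) = 6; EF_Task 5 = 6+10 = 16
ES_Task 6 = max(EF_Task 3=13, EF_Task 4=14, EF_Task 5=16) = 16; EF_Task 6 = 16+12 = 28
Expected project duration μ = 28 weeks. Critical path: Task 1 → Task 5 → Task 6.

Variance along critical path = 0.444 + 0.111 + 7.111 = 7.667; σ = 2.769 weeks.
D = μ + z·σ = 28 + 2.326·2.769 = 34.4 weeks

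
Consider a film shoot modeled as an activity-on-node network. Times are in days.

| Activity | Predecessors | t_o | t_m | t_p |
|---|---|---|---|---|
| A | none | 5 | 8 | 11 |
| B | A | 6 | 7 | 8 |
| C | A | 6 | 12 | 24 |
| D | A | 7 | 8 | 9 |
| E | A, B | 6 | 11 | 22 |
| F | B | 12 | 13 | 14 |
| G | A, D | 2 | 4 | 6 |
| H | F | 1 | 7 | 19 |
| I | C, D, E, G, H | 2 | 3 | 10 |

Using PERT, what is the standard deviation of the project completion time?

3.46 days

te_A = (5 + 4·8 + 11)/6 = 48/6 = 8; σ²_A = ((11−5)/6)² = 1.000
te_B = (6 + 4·7 + 8)/6 = 42/6 = 7; σ²_B = ((8−6)/6)² = 0.111
te_C = (6 + 4·12 + 24)/6 = 78/6 = 13; σ²_C = ((24−6)/6)² = 9.000
te_D = (7 + 4·8 + 9)/6 = 48/6 = 8; σ²_D = ((9−7)/6)² = 0.111
te_E = (6 + 4·11 + 22)/6 = 72/6 = 12; σ²_E = ((22−6)/6)² = 7.111
te_F = (12 + 4·13 + 14)/6 = 78/6 = 13; σ²_F = ((14−12)/6)² = 0.111
te_G = (2 + 4·4 + 6)/6 = 24/6 = 4; σ²_G = ((6−2)/6)² = 0.444
te_H = (1 + 4·7 + 19)/6 = 48/6 = 8; σ²_H = ((19−1)/6)² = 9.000
te_I = (2 + 4·3 + 10)/6 = 24/6 = 4; σ²_I = ((10−2)/6)² = 1.778

Forward pass:
ES_A = 0; EF_A = 8
ES_B = 8; EF_B = 8+7 = 15
ES_C = 8; EF_C = 8+13 = 21
ES_D = 8; EF_D = 8+8 = 16
ES_E = max(EF_A=8, EF_B=15) = 15; EF_E = 15+12 = 27
ES_F = 15; EF_F = 15+13 = 28
ES_G = max(EF_A=8, EF_D=16) = 16; EF_G = 16+4 = 20
ES_H = 28; EF_H = 28+8 = 36
ES_I = max(EF_C=21, EF_D=16, EF_E=27, EF_G=20, EF_H=36) = 36; EF_I = 36+4 = 40
Expected project duration μ = 40 days. Critical path: A → B → F → H → I.

Variance along critical path = 1.000 + 0.111 + 0.111 + 9.000 + 1.778 = 12.000
σ = √12.000 = 3.464 days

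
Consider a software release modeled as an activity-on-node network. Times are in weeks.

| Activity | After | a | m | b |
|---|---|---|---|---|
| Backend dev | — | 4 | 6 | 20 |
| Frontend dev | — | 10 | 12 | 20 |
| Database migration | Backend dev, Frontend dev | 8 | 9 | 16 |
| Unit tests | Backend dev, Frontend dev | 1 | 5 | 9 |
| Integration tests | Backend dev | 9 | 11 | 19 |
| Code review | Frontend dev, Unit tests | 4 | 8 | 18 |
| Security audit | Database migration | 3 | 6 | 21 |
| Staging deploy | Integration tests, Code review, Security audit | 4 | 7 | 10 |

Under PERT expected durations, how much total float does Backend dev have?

5 weeks

te_Backend dev = (4 + 4·6 + 20)/6 = 48/6 = 8
te_Frontend dev = (10 + 4·12 + 20)/6 = 78/6 = 13
te_Database migration = (8 + 4·9 + 16)/6 = 60/6 = 10
te_Unit tests = (1 + 4·5 + 9)/6 = 30/6 = 5
te_Integration tests = (9 + 4·11 + 19)/6 = 72/6 = 12
te_Code review = (4 + 4·8 + 18)/6 = 54/6 = 9
te_Security audit = (3 + 4·6 + 21)/6 = 48/6 = 8
te_Staging deploy = (4 + 4·7 + 10)/6 = 42/6 = 7

Forward pass:
ES_Backend dev = 0; EF_Backend dev = 8
ES_Frontend dev = 0; EF_Frontend dev = 13
ES_Database migration = max(EF_Backend dev=8, EF_Frontend dev=13) = 13; EF_Database migration = 13+10 = 23
ES_Unit tests = max(EF_Backend dev=8, EF_Frontend dev=13) = 13; EF_Unit tests = 13+5 = 18
ES_Integration tests = 8; EF_Integration tests = 8+12 = 20
ES_Code review = max(EF_Frontend dev=13, EF_Unit tests=18) = 18; EF_Code review = 18+9 = 27
ES_Security audit = 23; EF_Security audit = 23+8 = 31
ES_Staging deploy = max(EF_Integration tests=20, EF_Code review=27, EF_Security audit=31) = 31; EF_Staging deploy = 31+7 = 38
Expected project duration μ = 38 weeks. Critical path: Frontend dev → Database migration → Security audit → Staging deploy.

Backward pass:
LF_Staging deploy = 38; LS_Staging deploy = 38−7 = 31
LF_Security audit = LS_Staging deploy = 31; LS_Security audit = 31−8 = 23
LF_Code review = LS_Staging deploy = 31; LS_Code review = 31−9 = 22
LF_Integration tests = LS_Staging deploy = 31; LS_Integration tests = 31−12 = 19
LF_Unit tests = LS_Code review = 22; LS_Unit tests = 22−5 = 17
LF_Database migration = LS_Security audit = 23; LS_Database migration = 23−10 = 13
LF_Frontend dev = min(LS_Database migration=13, LS_Unit tests=17, LS_Code review=22) = 13; LS_Frontend dev = 13−13 = 0
LF_Backend dev = min(LS_Database migration=13, LS_Unit tests=17, LS_Integration tests=19) = 13; LS_Backend dev = 13−8 = 5
Slack_Backend dev = LS_Backend dev − ES_Backend dev = 5 − 0 = 5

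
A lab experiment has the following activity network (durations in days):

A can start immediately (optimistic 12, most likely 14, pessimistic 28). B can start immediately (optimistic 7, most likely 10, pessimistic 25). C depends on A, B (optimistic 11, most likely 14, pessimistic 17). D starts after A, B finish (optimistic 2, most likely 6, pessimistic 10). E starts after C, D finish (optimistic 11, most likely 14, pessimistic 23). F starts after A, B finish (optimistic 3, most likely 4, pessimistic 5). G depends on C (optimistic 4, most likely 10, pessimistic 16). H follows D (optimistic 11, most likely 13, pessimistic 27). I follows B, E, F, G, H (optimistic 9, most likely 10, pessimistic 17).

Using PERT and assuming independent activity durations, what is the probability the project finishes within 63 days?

0.970

te_A = (12 + 4·14 + 28)/6 = 96/6 = 16; σ²_A = ((28−12)/6)² = 7.111
te_B = (7 + 4·10 + 25)/6 = 72/6 = 12; σ²_B = ((25−7)/6)² = 9.000
te_C = (11 + 4·14 + 17)/6 = 84/6 = 14; σ²_C = ((17−11)/6)² = 1.000
te_D = (2 + 4·6 + 10)/6 = 36/6 = 6; σ²_D = ((10−2)/6)² = 1.778
te_E = (11 + 4·14 + 23)/6 = 90/6 = 15; σ²_E = ((23−11)/6)² = 4.000
te_F = (3 + 4·4 + 5)/6 = 24/6 = 4; σ²_F = ((5−3)/6)² = 0.111
te_G = (4 + 4·10 + 16)/6 = 60/6 = 10; σ²_G = ((16−4)/6)² = 4.000
te_H = (11 + 4·13 + 27)/6 = 90/6 = 15; σ²_H = ((27−11)/6)² = 7.111
te_I = (9 + 4·10 + 17)/6 = 66/6 = 11; σ²_I = ((17−9)/6)² = 1.778

Forward pass:
ES_A = 0; EF_A = 16
ES_B = 0; EF_B = 12
ES_C = max(EF_A=16, EF_B=12) = 16; EF_C = 16+14 = 30
ES_D = max(EF_A=16, EF_B=12) = 16; EF_D = 16+6 = 22
ES_E = max(EF_C=30, EF_D=22) = 30; EF_E = 30+15 = 45
ES_F = max(EF_A=16, EF_B=12) = 16; EF_F = 16+4 = 20
ES_G = 30; EF_G = 30+10 = 40
ES_H = 22; EF_H = 22+15 = 37
ES_I = max(EF_B=12, EF_E=45, EF_F=20, EF_G=40, EF_H=37) = 45; EF_I = 45+11 = 56
Expected project duration μ = 56 days. Critical path: A → C → E → I.

Variance along critical path = 7.111 + 1.000 + 4.000 + 1.778 = 13.889; σ = √13.889 = 3.727 days.
Z = (63 − 56) / 3.727 = 1.878
P(T ≤ 63) = Φ(1.878) ≈ 0.970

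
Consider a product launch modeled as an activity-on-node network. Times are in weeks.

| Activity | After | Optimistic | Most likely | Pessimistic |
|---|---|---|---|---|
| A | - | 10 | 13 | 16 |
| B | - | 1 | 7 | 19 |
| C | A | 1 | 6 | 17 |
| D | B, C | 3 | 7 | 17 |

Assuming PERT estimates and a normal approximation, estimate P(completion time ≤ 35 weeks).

0.971

te_A = (10 + 4·13 + 16)/6 = 78/6 = 13; σ²_A = ((16−10)/6)² = 1.000
te_B = (1 + 4·7 + 19)/6 = 48/6 = 8; σ²_B = ((19−1)/6)² = 9.000
te_C = (1 + 4·6 + 17)/6 = 42/6 = 7; σ²_C = ((17−1)/6)² = 7.111
te_D = (3 + 4·7 + 17)/6 = 48/6 = 8; σ²_D = ((17−3)/6)² = 5.444

Forward pass:
ES_A = 0; EF_A = 13
ES_B = 0; EF_B = 8
ES_C = 13; EF_C = 13+7 = 20
ES_D = max(EF_B=8, EF_C=20) = 20; EF_D = 20+8 = 28
Expected project duration μ = 28 weeks. Critical path: A → C → D.

Variance along critical path = 1.000 + 7.111 + 5.444 = 13.556; σ = √13.556 = 3.682 weeks.
Z = (35 − 28) / 3.682 = 1.901
P(T ≤ 35) = Φ(1.901) ≈ 0.971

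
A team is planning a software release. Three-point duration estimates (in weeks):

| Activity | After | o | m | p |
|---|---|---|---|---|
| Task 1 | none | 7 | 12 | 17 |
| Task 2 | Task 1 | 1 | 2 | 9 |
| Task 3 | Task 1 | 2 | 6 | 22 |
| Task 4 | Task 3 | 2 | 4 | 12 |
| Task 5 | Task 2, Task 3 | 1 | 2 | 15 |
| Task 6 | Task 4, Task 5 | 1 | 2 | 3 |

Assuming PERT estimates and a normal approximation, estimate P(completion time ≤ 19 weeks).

0.025

te_Task 1 = (7 + 4·12 + 17)/6 = 72/6 = 12; σ²_Task 1 = ((17−7)/6)² = 2.778
te_Task 2 = (1 + 4·2 + 9)/6 = 18/6 = 3; σ²_Task 2 = ((9−1)/6)² = 1.778
te_Task 3 = (2 + 4·6 + 22)/6 = 48/6 = 8; σ²_Task 3 = ((22−2)/6)² = 11.111
te_Task 4 = (2 + 4·4 + 12)/6 = 30/6 = 5; σ²_Task 4 = ((12−2)/6)² = 2.778
te_Task 5 = (1 + 4·2 + 15)/6 = 24/6 = 4; σ²_Task 5 = ((15−1)/6)² = 5.444
te_Task 6 = (1 + 4·2 + 3)/6 = 12/6 = 2; σ²_Task 6 = ((3−1)/6)² = 0.111

Forward pass:
ES_Task 1 = 0; EF_Task 1 = 12
ES_Task 2 = 12; EF_Task 2 = 12+3 = 15
ES_Task 3 = 12; EF_Task 3 = 12+8 = 20
ES_Task 4 = 20; EF_Task 4 = 20+5 = 25
ES_Task 5 = max(EF_Task 2=15, EF_Task 3=20) = 20; EF_Task 5 = 20+4 = 24
ES_Task 6 = max(EF_Task 4=25, EF_Task 5=24) = 25; EF_Task 6 = 25+2 = 27
Expected project duration μ = 27 weeks. Critical path: Task 1 → Task 3 → Task 4 → Task 6.

Variance along critical path = 2.778 + 11.111 + 2.778 + 0.111 = 16.778; σ = √16.778 = 4.096 weeks.
Z = (19 − 27) / 4.096 = -1.953
P(T ≤ 19) = Φ(-1.953) ≈ 0.025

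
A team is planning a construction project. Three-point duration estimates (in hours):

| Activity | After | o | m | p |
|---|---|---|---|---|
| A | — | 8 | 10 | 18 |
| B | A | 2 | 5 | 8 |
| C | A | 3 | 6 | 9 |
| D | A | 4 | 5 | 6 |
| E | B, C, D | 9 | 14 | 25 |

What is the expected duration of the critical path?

32 hours

te_A = (8 + 4·10 + 18)/6 = 66/6 = 11
te_B = (2 + 4·5 + 8)/6 = 30/6 = 5
te_C = (3 + 4·6 + 9)/6 = 36/6 = 6
te_D = (4 + 4·5 + 6)/6 = 30/6 = 5
te_E = (9 + 4·14 + 25)/6 = 90/6 = 15

Forward pass:
ES_A = 0; EF_A = 11
ES_B = 11; EF_B = 11+5 = 16
ES_C = 11; EF_C = 11+6 = 17
ES_D = 11; EF_D = 11+5 = 16
ES_E = max(EF_B=16, EF_C=17, EF_D=16) = 17; EF_E = 17+15 = 32
Expected project duration μ = 32 hours. Critical path: A → C → E.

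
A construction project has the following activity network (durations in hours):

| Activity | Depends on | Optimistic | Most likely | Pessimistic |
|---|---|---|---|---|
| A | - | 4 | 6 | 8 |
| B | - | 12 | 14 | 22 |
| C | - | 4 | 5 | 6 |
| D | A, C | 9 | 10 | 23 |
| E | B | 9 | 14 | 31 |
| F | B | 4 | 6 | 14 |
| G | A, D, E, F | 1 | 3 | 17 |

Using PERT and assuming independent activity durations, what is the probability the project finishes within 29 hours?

0.074

te_A = (4 + 4·6 + 8)/6 = 36/6 = 6; σ²_A = ((8−4)/6)² = 0.444
te_B = (12 + 4·14 + 22)/6 = 90/6 = 15; σ²_B = ((22−12)/6)² = 2.778
te_C = (4 + 4·5 + 6)/6 = 30/6 = 5; σ²_C = ((6−4)/6)² = 0.111
te_D = (9 + 4·10 + 23)/6 = 72/6 = 12; σ²_D = ((23−9)/6)² = 5.444
te_E = (9 + 4·14 + 31)/6 = 96/6 = 16; σ²_E = ((31−9)/6)² = 13.444
te_F = (4 + 4·6 + 14)/6 = 42/6 = 7; σ²_F = ((14−4)/6)² = 2.778
te_G = (1 + 4·3 + 17)/6 = 30/6 = 5; σ²_G = ((17−1)/6)² = 7.111

Forward pass:
ES_A = 0; EF_A = 6
ES_B = 0; EF_B = 15
ES_C = 0; EF_C = 5
ES_D = max(EF_A=6, EF_C=5) = 6; EF_D = 6+12 = 18
ES_E = 15; EF_E = 15+16 = 31
ES_F = 15; EF_F = 15+7 = 22
ES_G = max(EF_A=6, EF_D=18, EF_E=31, EF_F=22) = 31; EF_G = 31+5 = 36
Expected project duration μ = 36 hours. Critical path: B → E → G.

Variance along critical path = 2.778 + 13.444 + 7.111 = 23.333; σ = √23.333 = 4.830 hours.
Z = (29 − 36) / 4.830 = -1.449
P(T ≤ 29) = Φ(-1.449) ≈ 0.074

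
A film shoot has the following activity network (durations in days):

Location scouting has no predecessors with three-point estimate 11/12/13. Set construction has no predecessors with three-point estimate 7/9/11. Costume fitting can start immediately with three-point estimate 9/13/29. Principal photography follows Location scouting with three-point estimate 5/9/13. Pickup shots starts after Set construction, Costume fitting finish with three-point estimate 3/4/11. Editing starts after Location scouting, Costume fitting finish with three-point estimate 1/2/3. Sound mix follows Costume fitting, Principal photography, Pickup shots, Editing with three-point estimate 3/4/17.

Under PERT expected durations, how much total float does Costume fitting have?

1 days

te_Location scouting = (11 + 4·12 + 13)/6 = 72/6 = 12
te_Set construction = (7 + 4·9 + 11)/6 = 54/6 = 9
te_Costume fitting = (9 + 4·13 + 29)/6 = 90/6 = 15
te_Principal photography = (5 + 4·9 + 13)/6 = 54/6 = 9
te_Pickup shots = (3 + 4·4 + 11)/6 = 30/6 = 5
te_Editing = (1 + 4·2 + 3)/6 = 12/6 = 2
te_Sound mix = (3 + 4·4 + 17)/6 = 36/6 = 6

Forward pass:
ES_Location scouting = 0; EF_Location scouting = 12
ES_Set construction = 0; EF_Set construction = 9
ES_Costume fitting = 0; EF_Costume fitting = 15
ES_Principal photography = 12; EF_Principal photography = 12+9 = 21
ES_Pickup shots = max(EF_Set construction=9, EF_Costume fitting=15) = 15; EF_Pickup shots = 15+5 = 20
ES_Editing = max(EF_Location scouting=12, EF_Costume fitting=15) = 15; EF_Editing = 15+2 = 17
ES_Sound mix = max(EF_Costume fitting=15, EF_Principal photography=21, EF_Pickup shots=20, EF_Editing=17) = 21; EF_Sound mix = 21+6 = 27
Expected project duration μ = 27 days. Critical path: Location scouting → Principal photography → Sound mix.

Backward pass:
LF_Sound mix = 27; LS_Sound mix = 27−6 = 21
LF_Editing = LS_Sound mix = 21; LS_Editing = 21−2 = 19
LF_Pickup shots = LS_Sound mix = 21; LS_Pickup shots = 21−5 = 16
LF_Principal photography = LS_Sound mix = 21; LS_Principal photography = 21−9 = 12
LF_Costume fitting = min(LS_Pickup shots=16, LS_Editing=19, LS_Sound mix=21) = 16; LS_Costume fitting = 16−15 = 1
LF_Set construction = LS_Pickup shots = 16; LS_Set construction = 16−9 = 7
LF_Location scouting = min(LS_Principal photography=12, LS_Editing=19) = 12; LS_Location scouting = 12−12 = 0
Slack_Costume fitting = LS_Costume fitting − ES_Costume fitting = 1 − 0 = 1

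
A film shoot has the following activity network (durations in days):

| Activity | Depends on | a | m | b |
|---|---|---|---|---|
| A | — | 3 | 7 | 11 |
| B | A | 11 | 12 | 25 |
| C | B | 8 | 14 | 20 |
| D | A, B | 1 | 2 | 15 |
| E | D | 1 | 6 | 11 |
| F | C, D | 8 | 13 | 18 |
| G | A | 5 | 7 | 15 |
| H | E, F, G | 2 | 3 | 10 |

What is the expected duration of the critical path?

52 days

te_A = (3 + 4·7 + 11)/6 = 42/6 = 7
te_B = (11 + 4·12 + 25)/6 = 84/6 = 14
te_C = (8 + 4·14 + 20)/6 = 84/6 = 14
te_D = (1 + 4·2 + 15)/6 = 24/6 = 4
te_E = (1 + 4·6 + 11)/6 = 36/6 = 6
te_F = (8 + 4·13 + 18)/6 = 78/6 = 13
te_G = (5 + 4·7 + 15)/6 = 48/6 = 8
te_H = (2 + 4·3 + 10)/6 = 24/6 = 4

Forward pass:
ES_A = 0; EF_A = 7
ES_B = 7; EF_B = 7+14 = 21
ES_C = 21; EF_C = 21+14 = 35
ES_D = max(EF_A=7, EF_B=21) = 21; EF_D = 21+4 = 25
ES_E = 25; EF_E = 25+6 = 31
ES_F = max(EF_C=35, EF_D=25) = 35; EF_F = 35+13 = 48
ES_G = 7; EF_G = 7+8 = 15
ES_H = max(EF_E=31, EF_F=48, EF_G=15) = 48; EF_H = 48+4 = 52
Expected project duration μ = 52 days. Critical path: A → B → C → F → H.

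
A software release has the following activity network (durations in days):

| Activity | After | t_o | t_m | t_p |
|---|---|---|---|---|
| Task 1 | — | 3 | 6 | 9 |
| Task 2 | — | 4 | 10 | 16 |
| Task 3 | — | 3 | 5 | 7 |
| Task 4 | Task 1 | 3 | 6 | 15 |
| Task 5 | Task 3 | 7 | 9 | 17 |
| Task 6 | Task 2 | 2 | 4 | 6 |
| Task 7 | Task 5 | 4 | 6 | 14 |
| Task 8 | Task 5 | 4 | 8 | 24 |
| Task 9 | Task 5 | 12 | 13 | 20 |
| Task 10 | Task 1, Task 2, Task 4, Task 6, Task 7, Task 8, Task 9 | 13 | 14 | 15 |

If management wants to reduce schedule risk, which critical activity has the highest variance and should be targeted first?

Task 5

te_Task 1 = (3 + 4·6 + 9)/6 = 36/6 = 6; σ²_Task 1 = ((9−3)/6)² = 1.000
te_Task 2 = (4 + 4·10 + 16)/6 = 60/6 = 10; σ²_Task 2 = ((16−4)/6)² = 4.000
te_Task 3 = (3 + 4·5 + 7)/6 = 30/6 = 5; σ²_Task 3 = ((7−3)/6)² = 0.444
te_Task 4 = (3 + 4·6 + 15)/6 = 42/6 = 7; σ²_Task 4 = ((15−3)/6)² = 4.000
te_Task 5 = (7 + 4·9 + 17)/6 = 60/6 = 10; σ²_Task 5 = ((17−7)/6)² = 2.778
te_Task 6 = (2 + 4·4 + 6)/6 = 24/6 = 4; σ²_Task 6 = ((6−2)/6)² = 0.444
te_Task 7 = (4 + 4·6 + 14)/6 = 42/6 = 7; σ²_Task 7 = ((14−4)/6)² = 2.778
te_Task 8 = (4 + 4·8 + 24)/6 = 60/6 = 10; σ²_Task 8 = ((24−4)/6)² = 11.111
te_Task 9 = (12 + 4·13 + 20)/6 = 84/6 = 14; σ²_Task 9 = ((20−12)/6)² = 1.778
te_Task 10 = (13 + 4·14 + 15)/6 = 84/6 = 14; σ²_Task 10 = ((15−13)/6)² = 0.111

Forward pass:
ES_Task 1 = 0; EF_Task 1 = 6
ES_Task 2 = 0; EF_Task 2 = 10
ES_Task 3 = 0; EF_Task 3 = 5
ES_Task 4 = 6; EF_Task 4 = 6+7 = 13
ES_Task 5 = 5; EF_Task 5 = 5+10 = 15
ES_Task 6 = 10; EF_Task 6 = 10+4 = 14
ES_Task 7 = 15; EF_Task 7 = 15+7 = 22
ES_Task 8 = 15; EF_Task 8 = 15+10 = 25
ES_Task 9 = 15; EF_Task 9 = 15+14 = 29
ES_Task 10 = max(EF_Task 1=6, EF_Task 2=10, EF_Task 4=13, EF_Task 6=14, EF_Task 7=22, EF_Task 8=25, EF_Task 9=29) = 29; EF_Task 10 = 29+14 = 43
Expected project duration μ = 43 days. Critical path: Task 3 → Task 5 → Task 9 → Task 10.

Variances on critical path: σ²_Task 3=0.444, σ²_Task 5=2.778, σ²_Task 9=1.778, σ²_Task 10=0.111.
Largest is σ²_Task 5 = 2.778.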